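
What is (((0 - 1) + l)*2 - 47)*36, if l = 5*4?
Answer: -324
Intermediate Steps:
l = 20
(((0 - 1) + l)*2 - 47)*36 = (((0 - 1) + 20)*2 - 47)*36 = ((-1 + 20)*2 - 47)*36 = (19*2 - 47)*36 = (38 - 47)*36 = -9*36 = -324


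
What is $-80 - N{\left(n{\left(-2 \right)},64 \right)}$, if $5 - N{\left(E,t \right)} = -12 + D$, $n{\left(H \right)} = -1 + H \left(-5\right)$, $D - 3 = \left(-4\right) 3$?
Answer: $-106$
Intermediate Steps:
$D = -9$ ($D = 3 - 12 = -9$)
$n{\left(H \right)} = -1 - 5 H$
$N{\left(E,t \right)} = 26$ ($N{\left(E,t \right)} = 5 - \left(-12 - 9\right) = 5 - -21 = 5 + 21 = 26$)
$-80 - N{\left(n{\left(-2 \right)},64 \right)} = -80 - 26 = -106$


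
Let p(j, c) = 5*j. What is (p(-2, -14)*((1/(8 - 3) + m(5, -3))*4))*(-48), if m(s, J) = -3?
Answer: -5376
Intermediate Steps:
(p(-2, -14)*((1/(8 - 3) + m(5, -3))*4))*(-48) = ((5*(-2))*((1/(8 - 3) - 3)*4))*(-48) = -10*(1/5 - 3)*4*(-48) = -10*(⅕ - 3)*4*(-48) = -(-28)*4*(-48) = -10*(-56/5)*(-48) = 112*(-48) = -5376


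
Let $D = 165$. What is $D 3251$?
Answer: $536415$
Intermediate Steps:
$D 3251 = 165 \cdot 3251 = 536415$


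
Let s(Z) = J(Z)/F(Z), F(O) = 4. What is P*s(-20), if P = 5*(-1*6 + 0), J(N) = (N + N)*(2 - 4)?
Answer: -600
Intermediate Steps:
J(N) = -4*N (J(N) = (2*N)*(-2) = -4*N)
s(Z) = -Z (s(Z) = -4*Z/4 = -4*Z*(1/4) = -Z)
P = -30 (P = 5*(-6 + 0) = 5*(-6) = -30)
P*s(-20) = -(-30)*(-20) = -30*20 = -600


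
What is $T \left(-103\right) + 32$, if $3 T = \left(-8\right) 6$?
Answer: $1680$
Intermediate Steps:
$T = -16$ ($T = \frac{\left(-8\right) 6}{3} = \frac{1}{3} \left(-48\right) = -16$)
$T \left(-103\right) + 32 = \left(-16\right) \left(-103\right) + 32 = 1648 + 32 = 1680$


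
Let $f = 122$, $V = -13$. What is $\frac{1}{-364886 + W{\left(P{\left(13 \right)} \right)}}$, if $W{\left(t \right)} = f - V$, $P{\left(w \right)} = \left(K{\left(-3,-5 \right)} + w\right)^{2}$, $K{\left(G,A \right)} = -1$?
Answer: $- \frac{1}{364751} \approx -2.7416 \cdot 10^{-6}$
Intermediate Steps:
$P{\left(w \right)} = \left(-1 + w\right)^{2}$
$W{\left(t \right)} = 135$ ($W{\left(t \right)} = 122 - -13 = 122 + 13 = 135$)
$\frac{1}{-364886 + W{\left(P{\left(13 \right)} \right)}} = \frac{1}{-364886 + 135} = \frac{1}{-364751} = - \frac{1}{364751}$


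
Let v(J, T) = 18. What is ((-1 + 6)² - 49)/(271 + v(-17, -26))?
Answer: -24/289 ≈ -0.083045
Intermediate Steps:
((-1 + 6)² - 49)/(271 + v(-17, -26)) = ((-1 + 6)² - 49)/(271 + 18) = (5² - 49)/289 = (25 - 49)*(1/289) = -24*1/289 = -24/289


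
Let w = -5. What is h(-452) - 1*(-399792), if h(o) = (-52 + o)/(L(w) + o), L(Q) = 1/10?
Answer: 1806665088/4519 ≈ 3.9979e+5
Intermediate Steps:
L(Q) = ⅒
h(o) = (-52 + o)/(⅒ + o)
h(-452) - 1*(-399792) = 10*(-52 - 452)/(1 + 10*(-452)) - 1*(-399792) = 10*(-504)/(1 - 4520) + 399792 = 10*(-504)/(-4519) + 399792 = 10*(-1/4519)*(-504) + 399792 = 5040/4519 + 399792 = 1806665088/4519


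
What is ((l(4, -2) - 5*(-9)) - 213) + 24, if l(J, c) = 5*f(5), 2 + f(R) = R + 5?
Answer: -104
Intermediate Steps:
f(R) = 3 + R (f(R) = -2 + (R + 5) = -2 + (5 + R) = 3 + R)
l(J, c) = 40 (l(J, c) = 5*(3 + 5) = 5*8 = 40)
((l(4, -2) - 5*(-9)) - 213) + 24 = ((40 - 5*(-9)) - 213) + 24 = ((40 + 45) - 213) + 24 = (85 - 213) + 24 = -128 + 24 = -104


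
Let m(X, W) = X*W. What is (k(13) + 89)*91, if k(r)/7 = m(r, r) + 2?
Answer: 117026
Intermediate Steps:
m(X, W) = W*X
k(r) = 14 + 7*r**2 (k(r) = 7*(r*r + 2) = 7*(r**2 + 2) = 7*(2 + r**2) = 14 + 7*r**2)
(k(13) + 89)*91 = ((14 + 7*13**2) + 89)*91 = ((14 + 7*169) + 89)*91 = ((14 + 1183) + 89)*91 = (1197 + 89)*91 = 1286*91 = 117026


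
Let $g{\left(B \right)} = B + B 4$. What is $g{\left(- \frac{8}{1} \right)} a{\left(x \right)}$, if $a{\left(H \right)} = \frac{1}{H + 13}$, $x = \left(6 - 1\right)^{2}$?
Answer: $- \frac{20}{19} \approx -1.0526$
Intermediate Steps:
$x = 25$ ($x = 5^{2} = 25$)
$g{\left(B \right)} = 5 B$ ($g{\left(B \right)} = B + 4 B = 5 B$)
$a{\left(H \right)} = \frac{1}{13 + H}$
$g{\left(- \frac{8}{1} \right)} a{\left(x \right)} = \frac{5 \left(- \frac{8}{1}\right)}{13 + 25} = \frac{5 \left(\left(-8\right) 1\right)}{38} = 5 \left(-8\right) \frac{1}{38} = \left(-40\right) \frac{1}{38} = - \frac{20}{19}$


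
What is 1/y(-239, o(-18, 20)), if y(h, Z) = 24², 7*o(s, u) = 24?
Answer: 1/576 ≈ 0.0017361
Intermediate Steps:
o(s, u) = 24/7 (o(s, u) = (⅐)*24 = 24/7)
y(h, Z) = 576
1/y(-239, o(-18, 20)) = 1/576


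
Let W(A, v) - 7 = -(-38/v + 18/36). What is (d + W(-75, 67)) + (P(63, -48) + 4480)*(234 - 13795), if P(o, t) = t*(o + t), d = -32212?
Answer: -6836889701/134 ≈ -5.1022e+7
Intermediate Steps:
W(A, v) = 13/2 + 38/v (W(A, v) = 7 - (-38/v + 18/36) = 7 - (-38/v + 18*(1/36)) = 7 - (-38/v + ½) = 7 - (½ - 38/v) = 7 + (-½ + 38/v) = 13/2 + 38/v)
(d + W(-75, 67)) + (P(63, -48) + 4480)*(234 - 13795) = (-32212 + (13/2 + 38/67)) + (-48*(63 - 48) + 4480)*(234 - 13795) = (-32212 + (13/2 + 38*(1/67))) + (-48*15 + 4480)*(-13561) = (-32212 + (13/2 + 38/67)) + (-720 + 4480)*(-13561) = (-32212 + 947/134) + 3760*(-13561) = -4315461/134 - 50989360 = -6836889701/134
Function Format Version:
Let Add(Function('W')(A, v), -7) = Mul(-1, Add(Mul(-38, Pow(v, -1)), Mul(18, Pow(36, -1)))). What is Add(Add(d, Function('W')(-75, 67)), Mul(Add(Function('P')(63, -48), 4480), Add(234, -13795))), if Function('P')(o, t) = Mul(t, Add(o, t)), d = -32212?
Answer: Rational(-6836889701, 134) ≈ -5.1022e+7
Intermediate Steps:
Function('W')(A, v) = Add(Rational(13, 2), Mul(38, Pow(v, -1))) (Function('W')(A, v) = Add(7, Mul(-1, Add(Mul(-38, Pow(v, -1)), Mul(18, Pow(36, -1))))) = Add(7, Mul(-1, Add(Mul(-38, Pow(v, -1)), Mul(18, Rational(1, 36))))) = Add(7, Mul(-1, Add(Mul(-38, Pow(v, -1)), Rational(1, 2)))) = Add(7, Mul(-1, Add(Rational(1, 2), Mul(-38, Pow(v, -1))))) = Add(7, Add(Rational(-1, 2), Mul(38, Pow(v, -1)))) = Add(Rational(13, 2), Mul(38, Pow(v, -1))))
Add(Add(d, Function('W')(-75, 67)), Mul(Add(Function('P')(63, -48), 4480), Add(234, -13795))) = Add(Add(-32212, Add(Rational(13, 2), Mul(38, Pow(67, -1)))), Mul(Add(Mul(-48, Add(63, -48)), 4480), Add(234, -13795))) = Add(Add(-32212, Add(Rational(13, 2), Mul(38, Rational(1, 67)))), Mul(Add(Mul(-48, 15), 4480), -13561)) = Add(Add(-32212, Add(Rational(13, 2), Rational(38, 67))), Mul(Add(-720, 4480), -13561)) = Add(Add(-32212, Rational(947, 134)), Mul(3760, -13561)) = Add(Rational(-4315461, 134), -50989360) = Rational(-6836889701, 134)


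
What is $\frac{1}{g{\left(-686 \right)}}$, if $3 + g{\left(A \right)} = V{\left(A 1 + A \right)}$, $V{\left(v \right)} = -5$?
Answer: $- \frac{1}{8} \approx -0.125$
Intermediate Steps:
$g{\left(A \right)} = -8$ ($g{\left(A \right)} = -3 - 5 = -8$)
$\frac{1}{g{\left(-686 \right)}} = \frac{1}{-8} = - \frac{1}{8}$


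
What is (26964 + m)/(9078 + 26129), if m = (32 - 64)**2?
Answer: 27988/35207 ≈ 0.79496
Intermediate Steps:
m = 1024 (m = (-32)**2 = 1024)
(26964 + m)/(9078 + 26129) = (26964 + 1024)/(9078 + 26129) = 27988/35207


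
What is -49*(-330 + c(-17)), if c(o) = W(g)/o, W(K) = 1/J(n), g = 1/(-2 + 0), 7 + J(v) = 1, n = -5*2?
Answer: 1649291/102 ≈ 16170.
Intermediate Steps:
n = -10
J(v) = -6 (J(v) = -7 + 1 = -6)
g = -1/2 (g = 1/(-2) = -1/2 ≈ -0.50000)
W(K) = -1/6 (W(K) = 1/(-6) = -1/6)
c(o) = -1/(6*o)
-49*(-330 + c(-17)) = -49*(-330 - 1/6/(-17)) = -49*(-330 - 1/6*(-1/17)) = -49*(-330 + 1/102) = -49*(-33659/102) = 1649291/102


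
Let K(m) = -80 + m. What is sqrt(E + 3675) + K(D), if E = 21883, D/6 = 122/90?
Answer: -1078/15 + sqrt(25558) ≈ 88.002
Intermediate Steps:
D = 122/15 (D = 6*(122/90) = 6*(122*(1/90)) = 6*(61/45) = 122/15 ≈ 8.1333)
sqrt(E + 3675) + K(D) = sqrt(21883 + 3675) + (-80 + 122/15) = sqrt(25558) - 1078/15 = -1078/15 + sqrt(25558)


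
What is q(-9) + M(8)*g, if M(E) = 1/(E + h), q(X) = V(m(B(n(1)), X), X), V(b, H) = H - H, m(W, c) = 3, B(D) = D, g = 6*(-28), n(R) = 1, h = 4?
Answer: -14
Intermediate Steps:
g = -168
V(b, H) = 0
q(X) = 0
M(E) = 1/(4 + E) (M(E) = 1/(E + 4) = 1/(4 + E))
q(-9) + M(8)*g = 0 - 168/(4 + 8) = 0 - 168/12 = 0 + (1/12)*(-168) = 0 - 14 = -14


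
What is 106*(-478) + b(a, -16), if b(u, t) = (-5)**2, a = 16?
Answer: -50643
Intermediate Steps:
b(u, t) = 25
106*(-478) + b(a, -16) = 106*(-478) + 25 = -50668 + 25 = -50643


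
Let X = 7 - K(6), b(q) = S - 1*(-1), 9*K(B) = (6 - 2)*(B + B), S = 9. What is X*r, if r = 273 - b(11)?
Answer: 1315/3 ≈ 438.33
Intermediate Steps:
K(B) = 8*B/9 (K(B) = ((6 - 2)*(B + B))/9 = (4*(2*B))/9 = (8*B)/9 = 8*B/9)
b(q) = 10 (b(q) = 9 - 1*(-1) = 9 + 1 = 10)
X = 5/3 (X = 7 - 8*6/9 = 7 - 1*16/3 = 7 - 16/3 = 5/3 ≈ 1.6667)
r = 263 (r = 273 - 1*10 = 273 - 10 = 263)
X*r = (5/3)*263 = 1315/3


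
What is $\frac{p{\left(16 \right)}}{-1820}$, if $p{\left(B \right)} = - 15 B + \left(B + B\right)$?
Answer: $\frac{4}{35} \approx 0.11429$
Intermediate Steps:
$p{\left(B \right)} = - 13 B$ ($p{\left(B \right)} = - 15 B + 2 B = - 13 B$)
$\frac{p{\left(16 \right)}}{-1820} = \frac{\left(-13\right) 16}{-1820} = \left(-208\right) \left(- \frac{1}{1820}\right) = \frac{4}{35}$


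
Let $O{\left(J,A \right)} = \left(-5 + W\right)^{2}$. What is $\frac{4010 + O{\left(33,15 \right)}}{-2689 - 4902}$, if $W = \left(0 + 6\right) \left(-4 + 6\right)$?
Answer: $- \frac{4059}{7591} \approx -0.53471$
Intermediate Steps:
$W = 12$ ($W = 6 \cdot 2 = 12$)
$O{\left(J,A \right)} = 49$ ($O{\left(J,A \right)} = \left(-5 + 12\right)^{2} = 7^{2} = 49$)
$\frac{4010 + O{\left(33,15 \right)}}{-2689 - 4902} = \frac{4010 + 49}{-2689 - 4902} = \frac{4059}{-7591} = 4059 \left(- \frac{1}{7591}\right) = - \frac{4059}{7591}$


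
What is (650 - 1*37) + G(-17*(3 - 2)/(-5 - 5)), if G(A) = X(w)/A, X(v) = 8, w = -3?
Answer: 10501/17 ≈ 617.71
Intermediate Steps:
G(A) = 8/A
(650 - 1*37) + G(-17*(3 - 2)/(-5 - 5)) = (650 - 1*37) + 8/((-17*(3 - 2)/(-5 - 5))) = (650 - 37) + 8/((-17/(-10))) = 613 + 8/((-17*(-1)/10)) = 613 + 8/((-17*(-⅒))) = 613 + 8/(17/10) = 613 + 8*(10/17) = 613 + 80/17 = 10501/17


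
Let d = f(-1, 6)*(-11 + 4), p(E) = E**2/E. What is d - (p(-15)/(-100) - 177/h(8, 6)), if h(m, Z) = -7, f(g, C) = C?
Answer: -9441/140 ≈ -67.436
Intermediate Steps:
p(E) = E
d = -42 (d = 6*(-11 + 4) = 6*(-7) = -42)
d - (p(-15)/(-100) - 177/h(8, 6)) = -42 - (-15/(-100) - 177/(-7)) = -42 - (-15*(-1/100) - 177*(-1/7)) = -42 - (3/20 + 177/7) = -42 - 1*3561/140 = -42 - 3561/140 = -9441/140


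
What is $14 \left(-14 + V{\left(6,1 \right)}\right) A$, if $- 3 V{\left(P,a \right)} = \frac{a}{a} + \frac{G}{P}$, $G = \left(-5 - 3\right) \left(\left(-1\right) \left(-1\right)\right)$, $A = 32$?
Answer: $- \frac{56000}{9} \approx -6222.2$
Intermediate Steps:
$G = -8$ ($G = \left(-8\right) 1 = -8$)
$V{\left(P,a \right)} = - \frac{1}{3} + \frac{8}{3 P}$ ($V{\left(P,a \right)} = - \frac{\frac{a}{a} - \frac{8}{P}}{3} = - \frac{1 - \frac{8}{P}}{3} = - \frac{1}{3} + \frac{8}{3 P}$)
$14 \left(-14 + V{\left(6,1 \right)}\right) A = 14 \left(-14 + \frac{8 - 6}{3 \cdot 6}\right) 32 = 14 \left(-14 + \frac{1}{3} \cdot \frac{1}{6} \left(8 - 6\right)\right) 32 = 14 \left(-14 + \frac{1}{3} \cdot \frac{1}{6} \cdot 2\right) 32 = 14 \left(-14 + \frac{1}{9}\right) 32 = 14 \left(- \frac{125}{9}\right) 32 = \left(- \frac{1750}{9}\right) 32 = - \frac{56000}{9}$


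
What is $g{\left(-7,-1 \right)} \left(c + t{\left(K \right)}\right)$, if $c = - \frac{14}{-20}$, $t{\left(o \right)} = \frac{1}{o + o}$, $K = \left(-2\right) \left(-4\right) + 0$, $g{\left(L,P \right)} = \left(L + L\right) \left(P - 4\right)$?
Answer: $\frac{427}{8} \approx 53.375$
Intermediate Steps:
$g{\left(L,P \right)} = 2 L \left(-4 + P\right)$
$K = 8$ ($K = 8 + 0 = 8$)
$t{\left(o \right)} = \frac{1}{2 o}$
$c = \frac{7}{10}$ ($c = \left(-14\right) \left(- \frac{1}{20}\right) = \frac{7}{10} \approx 0.7$)
$g{\left(-7,-1 \right)} \left(c + t{\left(K \right)}\right) = 2 \left(-7\right) \left(-4 - 1\right) \left(\frac{7}{10} + \frac{1}{2 \cdot 8}\right) = 2 \left(-7\right) \left(-5\right) \left(\frac{7}{10} + \frac{1}{2} \cdot \frac{1}{8}\right) = 70 \left(\frac{7}{10} + \frac{1}{16}\right) = 70 \cdot \frac{61}{80} = \frac{427}{8}$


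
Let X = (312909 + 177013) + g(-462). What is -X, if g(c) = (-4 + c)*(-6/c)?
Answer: -37723528/77 ≈ -4.8992e+5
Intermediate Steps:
g(c) = -6*(-4 + c)/c
X = 37723528/77 (X = (312909 + 177013) + (-6 + 24/(-462)) = 489922 + (-6 + 24*(-1/462)) = 489922 + (-6 - 4/77) = 489922 - 466/77 = 37723528/77 ≈ 4.8992e+5)
-X = -1*37723528/77 = -37723528/77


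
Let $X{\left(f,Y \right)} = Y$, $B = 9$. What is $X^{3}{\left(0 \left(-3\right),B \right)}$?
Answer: $729$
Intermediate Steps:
$X^{3}{\left(0 \left(-3\right),B \right)} = 9^{3} = 729$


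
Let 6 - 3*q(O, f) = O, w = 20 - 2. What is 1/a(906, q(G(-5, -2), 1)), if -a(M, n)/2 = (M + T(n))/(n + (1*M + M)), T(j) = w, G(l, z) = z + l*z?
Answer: -247/252 ≈ -0.98016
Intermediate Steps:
w = 18
q(O, f) = 2 - O/3
T(j) = 18
a(M, n) = -2*(18 + M)/(n + 2*M) (a(M, n) = -2*(M + 18)/(n + (1*M + M)) = -2*(18 + M)/(n + (M + M)) = -2*(18 + M)/(n + 2*M))
1/a(906, q(G(-5, -2), 1)) = 1/(2*(-18 - 1*906)/((2 - (-2)*(1 - 5)/3) + 2*906)) = 1/(2*(-18 - 906)/((2 - (-2)*(-4)/3) + 1812)) = 1/(2*(-924)/((2 - ⅓*8) + 1812)) = 1/(2*(-924)/((2 - 8/3) + 1812)) = 1/(2*(-924)/(-⅔ + 1812)) = 1/(2*(-924)/(5434/3)) = 1/(2*(3/5434)*(-924)) = 1/(-252/247) = -247/252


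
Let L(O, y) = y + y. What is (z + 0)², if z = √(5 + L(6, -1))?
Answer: 3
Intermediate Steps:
L(O, y) = 2*y
z = √3 (z = √(5 + 2*(-1)) = √(5 - 2) = √3 ≈ 1.7320)
(z + 0)² = (√3 + 0)² = (√3)² = 3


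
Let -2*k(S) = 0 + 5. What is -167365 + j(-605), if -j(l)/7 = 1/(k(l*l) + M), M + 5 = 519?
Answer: -171214409/1023 ≈ -1.6737e+5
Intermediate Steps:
k(S) = -5/2 (k(S) = -(0 + 5)/2 = -1/2*5 = -5/2)
M = 514 (M = -5 + 519 = 514)
j(l) = -14/1023 (j(l) = -7/(-5/2 + 514) = -7/1023/2 = -7*2/1023 = -14/1023)
-167365 + j(-605) = -167365 - 14/1023 = -171214409/1023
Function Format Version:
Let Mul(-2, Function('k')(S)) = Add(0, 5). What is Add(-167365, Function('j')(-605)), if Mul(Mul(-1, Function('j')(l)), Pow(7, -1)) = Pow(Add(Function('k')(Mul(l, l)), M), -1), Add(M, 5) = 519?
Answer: Rational(-171214409, 1023) ≈ -1.6737e+5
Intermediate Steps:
Function('k')(S) = Rational(-5, 2) (Function('k')(S) = Mul(Rational(-1, 2), Add(0, 5)) = Mul(Rational(-1, 2), 5) = Rational(-5, 2))
M = 514 (M = Add(-5, 519) = 514)
Function('j')(l) = Rational(-14, 1023) (Function('j')(l) = Mul(-7, Pow(Add(Rational(-5, 2), 514), -1)) = Mul(-7, Pow(Rational(1023, 2), -1)) = Mul(-7, Rational(2, 1023)) = Rational(-14, 1023))
Add(-167365, Function('j')(-605)) = Add(-167365, Rational(-14, 1023)) = Rational(-171214409, 1023)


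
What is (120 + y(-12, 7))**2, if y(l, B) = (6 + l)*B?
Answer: 6084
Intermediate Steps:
y(l, B) = B*(6 + l)
(120 + y(-12, 7))**2 = (120 + 7*(6 - 12))**2 = (120 + 7*(-6))**2 = (120 - 42)**2 = 78**2 = 6084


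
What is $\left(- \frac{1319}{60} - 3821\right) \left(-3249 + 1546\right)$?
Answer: $\frac{392676037}{60} \approx 6.5446 \cdot 10^{6}$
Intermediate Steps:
$\left(- \frac{1319}{60} - 3821\right) \left(-3249 + 1546\right) = \left(\left(-1319\right) \frac{1}{60} - 3821\right) \left(-1703\right) = \left(- \frac{1319}{60} - 3821\right) \left(-1703\right) = \left(- \frac{230579}{60}\right) \left(-1703\right) = \frac{392676037}{60}$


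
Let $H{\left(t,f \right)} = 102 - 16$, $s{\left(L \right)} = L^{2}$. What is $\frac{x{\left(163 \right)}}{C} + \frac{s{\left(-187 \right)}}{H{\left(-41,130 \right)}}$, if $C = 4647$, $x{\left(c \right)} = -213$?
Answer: $\frac{54160875}{133214} \approx 406.57$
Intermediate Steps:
$H{\left(t,f \right)} = 86$ ($H{\left(t,f \right)} = 102 - 16 = 86$)
$\frac{x{\left(163 \right)}}{C} + \frac{s{\left(-187 \right)}}{H{\left(-41,130 \right)}} = - \frac{213}{4647} + \frac{\left(-187\right)^{2}}{86} = \left(-213\right) \frac{1}{4647} + 34969 \cdot \frac{1}{86} = - \frac{71}{1549} + \frac{34969}{86} = \frac{54160875}{133214}$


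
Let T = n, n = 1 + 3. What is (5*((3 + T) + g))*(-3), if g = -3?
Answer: -60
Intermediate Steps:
n = 4
T = 4
(5*((3 + T) + g))*(-3) = (5*((3 + 4) - 3))*(-3) = (5*(7 - 3))*(-3) = (5*4)*(-3) = 20*(-3) = -60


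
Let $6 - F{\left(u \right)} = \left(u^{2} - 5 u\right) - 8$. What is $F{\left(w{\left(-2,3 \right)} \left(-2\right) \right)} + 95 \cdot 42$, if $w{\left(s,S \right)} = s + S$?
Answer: $3990$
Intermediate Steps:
$w{\left(s,S \right)} = S + s$
$F{\left(u \right)} = 14 - u^{2} + 5 u$ ($F{\left(u \right)} = 6 - \left(\left(u^{2} - 5 u\right) - 8\right) = 6 - \left(-8 + u^{2} - 5 u\right) = 6 + \left(8 - u^{2} + 5 u\right) = 14 - u^{2} + 5 u$)
$F{\left(w{\left(-2,3 \right)} \left(-2\right) \right)} + 95 \cdot 42 = \left(14 - \left(\left(3 - 2\right) \left(-2\right)\right)^{2} + 5 \left(3 - 2\right) \left(-2\right)\right) + 95 \cdot 42 = \left(14 - \left(1 \left(-2\right)\right)^{2} + 5 \cdot 1 \left(-2\right)\right) + 3990 = \left(14 - \left(-2\right)^{2} + 5 \left(-2\right)\right) + 3990 = \left(14 - 4 - 10\right) + 3990 = 0 + 3990 = 3990$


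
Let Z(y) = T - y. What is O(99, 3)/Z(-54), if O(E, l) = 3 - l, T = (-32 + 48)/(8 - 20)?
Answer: 0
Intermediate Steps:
T = -4/3 (T = 16/(-12) = 16*(-1/12) = -4/3 ≈ -1.3333)
Z(y) = -4/3 - y
O(99, 3)/Z(-54) = (3 - 1*3)/(-4/3 - 1*(-54)) = (3 - 3)/(-4/3 + 54) = 0/(158/3) = 0*(3/158) = 0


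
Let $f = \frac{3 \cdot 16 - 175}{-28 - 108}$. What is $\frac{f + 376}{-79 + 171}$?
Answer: $\frac{51263}{12512} \approx 4.0971$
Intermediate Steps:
$f = \frac{127}{136}$ ($f = \frac{48 - 175}{-136} = \left(-127\right) \left(- \frac{1}{136}\right) = \frac{127}{136} \approx 0.93382$)
$\frac{f + 376}{-79 + 171} = \frac{\frac{127}{136} + 376}{-79 + 171} = \frac{51263}{136 \cdot 92} = \frac{51263}{136} \cdot \frac{1}{92} = \frac{51263}{12512}$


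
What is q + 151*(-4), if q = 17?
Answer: -587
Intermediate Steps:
q + 151*(-4) = 17 + 151*(-4) = 17 - 604 = -587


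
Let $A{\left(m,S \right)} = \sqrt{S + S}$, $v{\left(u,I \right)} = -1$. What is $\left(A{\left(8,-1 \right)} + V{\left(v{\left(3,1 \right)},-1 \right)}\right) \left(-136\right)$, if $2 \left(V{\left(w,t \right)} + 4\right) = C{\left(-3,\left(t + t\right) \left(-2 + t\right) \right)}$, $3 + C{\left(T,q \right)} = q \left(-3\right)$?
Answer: $1972 - 136 i \sqrt{2} \approx 1972.0 - 192.33 i$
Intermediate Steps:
$C{\left(T,q \right)} = -3 - 3 q$ ($C{\left(T,q \right)} = -3 + q \left(-3\right) = -3 - 3 q$)
$V{\left(w,t \right)} = - \frac{11}{2} - 3 t \left(-2 + t\right)$ ($V{\left(w,t \right)} = -4 + \frac{-3 - 3 \left(t + t\right) \left(-2 + t\right)}{2} = -4 + \frac{-3 - 3 \cdot 2 t \left(-2 + t\right)}{2} = -4 + \frac{-3 - 6 t \left(-2 + t\right)}{2} = -4 - \left(\frac{3}{2} + 3 t \left(-2 + t\right)\right) = - \frac{11}{2} - 3 t \left(-2 + t\right)$)
$A{\left(m,S \right)} = \sqrt{2} \sqrt{S}$ ($A{\left(m,S \right)} = \sqrt{2 S} = \sqrt{2} \sqrt{S}$)
$\left(A{\left(8,-1 \right)} + V{\left(v{\left(3,1 \right)},-1 \right)}\right) \left(-136\right) = \left(\sqrt{2} \sqrt{-1} - \left(\frac{11}{2} - 3 \left(-2 - 1\right)\right)\right) \left(-136\right) = \left(\sqrt{2} i - \left(\frac{11}{2} - -9\right)\right) \left(-136\right) = \left(i \sqrt{2} - \frac{29}{2}\right) \left(-136\right) = \left(- \frac{29}{2} + i \sqrt{2}\right) \left(-136\right) = 1972 - 136 i \sqrt{2}$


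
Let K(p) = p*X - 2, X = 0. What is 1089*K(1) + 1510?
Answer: -668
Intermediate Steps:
K(p) = -2 (K(p) = p*0 - 2 = 0 - 2 = -2)
1089*K(1) + 1510 = 1089*(-2) + 1510 = -2178 + 1510 = -668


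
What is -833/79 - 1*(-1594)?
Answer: 125093/79 ≈ 1583.5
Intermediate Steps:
-833/79 - 1*(-1594) = -833*1/79 + 1594 = -833/79 + 1594 = 125093/79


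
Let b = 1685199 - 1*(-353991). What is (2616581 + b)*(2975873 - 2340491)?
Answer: 2958193089522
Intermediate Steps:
b = 2039190 (b = 1685199 + 353991 = 2039190)
(2616581 + b)*(2975873 - 2340491) = (2616581 + 2039190)*(2975873 - 2340491) = 4655771*635382 = 2958193089522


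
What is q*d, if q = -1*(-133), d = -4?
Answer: -532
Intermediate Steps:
q = 133
q*d = 133*(-4) = -532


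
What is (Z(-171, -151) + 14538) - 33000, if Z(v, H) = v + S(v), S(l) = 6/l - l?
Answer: -1052336/57 ≈ -18462.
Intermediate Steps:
S(l) = -l + 6/l
Z(v, H) = 6/v (Z(v, H) = v + (-v + 6/v) = 6/v)
(Z(-171, -151) + 14538) - 33000 = (6/(-171) + 14538) - 33000 = (6*(-1/171) + 14538) - 33000 = (-2/57 + 14538) - 33000 = 828664/57 - 33000 = -1052336/57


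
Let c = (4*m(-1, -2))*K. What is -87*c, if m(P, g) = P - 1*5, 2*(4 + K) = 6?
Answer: -2088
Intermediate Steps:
K = -1 (K = -4 + (1/2)*6 = -4 + 3 = -1)
m(P, g) = -5 + P (m(P, g) = P - 5 = -5 + P)
c = 24 (c = (4*(-5 - 1))*(-1) = (4*(-6))*(-1) = -24*(-1) = 24)
-87*c = -87*24 = -2088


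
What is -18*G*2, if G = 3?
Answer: -108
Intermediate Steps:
-18*G*2 = -18*3*2 = -54*2 = -108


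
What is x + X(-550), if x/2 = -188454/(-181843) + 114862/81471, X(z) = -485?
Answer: -7112760787705/14814931053 ≈ -480.11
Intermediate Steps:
x = 72480773000/14814931053 (x = 2*(-188454/(-181843) + 114862/81471) = 2*(-188454*(-1/181843) + 114862*(1/81471)) = 2*(188454/181843 + 114862/81471) = 2*(36240386500/14814931053) = 72480773000/14814931053 ≈ 4.8924)
x + X(-550) = 72480773000/14814931053 - 485 = -7112760787705/14814931053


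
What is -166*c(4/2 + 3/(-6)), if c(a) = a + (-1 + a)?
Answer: -332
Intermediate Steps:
c(a) = -1 + 2*a
-166*c(4/2 + 3/(-6)) = -166*(-1 + 2*(4/2 + 3/(-6))) = -166*(-1 + 2*(4*(1/2) + 3*(-1/6))) = -166*(-1 + 2*(2 - 1/2)) = -166*(-1 + 2*(3/2)) = -166*(-1 + 3) = -166*2 = -332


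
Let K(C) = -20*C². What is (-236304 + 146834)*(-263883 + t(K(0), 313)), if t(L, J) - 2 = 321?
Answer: 23580713200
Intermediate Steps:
t(L, J) = 323 (t(L, J) = 2 + 321 = 323)
(-236304 + 146834)*(-263883 + t(K(0), 313)) = (-236304 + 146834)*(-263883 + 323) = -89470*(-263560) = 23580713200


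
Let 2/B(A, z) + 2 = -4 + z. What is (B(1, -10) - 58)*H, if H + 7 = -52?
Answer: 27435/8 ≈ 3429.4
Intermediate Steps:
H = -59 (H = -7 - 52 = -59)
B(A, z) = 2/(-6 + z) (B(A, z) = 2/(-2 + (-4 + z)) = 2/(-6 + z))
(B(1, -10) - 58)*H = (2/(-6 - 10) - 58)*(-59) = (2/(-16) - 58)*(-59) = (2*(-1/16) - 58)*(-59) = (-1/8 - 58)*(-59) = -465/8*(-59) = 27435/8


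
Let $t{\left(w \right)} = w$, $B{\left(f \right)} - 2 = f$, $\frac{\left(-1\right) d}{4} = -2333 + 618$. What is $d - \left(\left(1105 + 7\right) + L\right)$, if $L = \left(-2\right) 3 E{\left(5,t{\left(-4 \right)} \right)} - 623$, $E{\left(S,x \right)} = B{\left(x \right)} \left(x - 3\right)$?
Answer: $6455$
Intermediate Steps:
$d = 6860$ ($d = - 4 \left(-2333 + 618\right) = \left(-4\right) \left(-1715\right) = 6860$)
$B{\left(f \right)} = 2 + f$
$E{\left(S,x \right)} = \left(-3 + x\right) \left(2 + x\right)$ ($E{\left(S,x \right)} = \left(2 + x\right) \left(x - 3\right) = \left(2 + x\right) \left(-3 + x\right) = \left(-3 + x\right) \left(2 + x\right)$)
$L = -707$ ($L = \left(-2\right) 3 \left(-3 - 4\right) \left(2 - 4\right) - 623 = - 6 \left(\left(-7\right) \left(-2\right)\right) - 623 = \left(-6\right) 14 - 623 = -84 - 623 = -707$)
$d - \left(\left(1105 + 7\right) + L\right) = 6860 - \left(\left(1105 + 7\right) - 707\right) = 6860 - \left(1112 - 707\right) = 6860 - 405 = 6455$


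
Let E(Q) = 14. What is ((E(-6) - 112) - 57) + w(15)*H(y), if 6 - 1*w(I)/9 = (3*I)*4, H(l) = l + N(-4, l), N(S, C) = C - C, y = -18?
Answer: 28033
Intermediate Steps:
N(S, C) = 0
H(l) = l (H(l) = l + 0 = l)
w(I) = 54 - 108*I (w(I) = 54 - 9*3*I*4 = 54 - 108*I)
((E(-6) - 112) - 57) + w(15)*H(y) = ((14 - 112) - 57) + (54 - 108*15)*(-18) = (-98 - 57) + (54 - 1620)*(-18) = -155 - 1566*(-18) = -155 + 28188 = 28033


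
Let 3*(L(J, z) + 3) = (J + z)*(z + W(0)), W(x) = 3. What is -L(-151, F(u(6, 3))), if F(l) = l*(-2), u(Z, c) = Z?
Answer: -486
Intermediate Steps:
F(l) = -2*l
L(J, z) = -3 + (3 + z)*(J + z)/3 (L(J, z) = -3 + ((J + z)*(z + 3))/3 = -3 + ((J + z)*(3 + z))/3 = -3 + ((3 + z)*(J + z))/3 = -3 + (3 + z)*(J + z)/3)
-L(-151, F(u(6, 3))) = -(-3 - 151 - 2*6 + (-2*6)²/3 + (⅓)*(-151)*(-2*6)) = -(-3 - 151 - 12 + (⅓)*(-12)² + (⅓)*(-151)*(-12)) = -(-3 - 151 - 12 + (⅓)*144 + 604) = -(-3 - 151 - 12 + 48 + 604) = -1*486 = -486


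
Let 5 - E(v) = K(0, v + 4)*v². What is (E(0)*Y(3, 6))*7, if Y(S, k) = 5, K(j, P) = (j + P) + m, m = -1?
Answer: 175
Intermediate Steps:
K(j, P) = -1 + P + j (K(j, P) = (j + P) - 1 = (P + j) - 1 = -1 + P + j)
E(v) = 5 - v²*(3 + v) (E(v) = 5 - (-1 + (v + 4) + 0)*v² = 5 - (-1 + (4 + v) + 0)*v² = 5 - (3 + v)*v² = 5 - v²*(3 + v))
(E(0)*Y(3, 6))*7 = ((5 - 1*0²*(3 + 0))*5)*7 = ((5 - 1*0*3)*5)*7 = ((5 + 0)*5)*7 = (5*5)*7 = 25*7 = 175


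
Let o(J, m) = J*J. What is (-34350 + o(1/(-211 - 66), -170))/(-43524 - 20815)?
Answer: 2635641149/4936667131 ≈ 0.53389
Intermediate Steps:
o(J, m) = J²
(-34350 + o(1/(-211 - 66), -170))/(-43524 - 20815) = (-34350 + (1/(-211 - 66))²)/(-43524 - 20815) = (-34350 + (1/(-277))²)/(-64339) = (-34350 + (-1/277)²)*(-1/64339) = (-34350 + 1/76729)*(-1/64339) = -2635641149/76729*(-1/64339) = 2635641149/4936667131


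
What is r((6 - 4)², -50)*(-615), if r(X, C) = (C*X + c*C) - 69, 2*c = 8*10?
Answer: 1395435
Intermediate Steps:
c = 40 (c = (8*10)/2 = (½)*80 = 40)
r(X, C) = -69 + 40*C + C*X (r(X, C) = (C*X + 40*C) - 69 = (40*C + C*X) - 69 = -69 + 40*C + C*X)
r((6 - 4)², -50)*(-615) = (-69 + 40*(-50) - 50*(6 - 4)²)*(-615) = (-69 - 2000 - 50*2²)*(-615) = (-69 - 2000 - 50*4)*(-615) = (-69 - 2000 - 200)*(-615) = -2269*(-615) = 1395435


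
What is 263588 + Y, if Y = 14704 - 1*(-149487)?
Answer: 427779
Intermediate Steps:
Y = 164191 (Y = 14704 + 149487 = 164191)
263588 + Y = 263588 + 164191 = 427779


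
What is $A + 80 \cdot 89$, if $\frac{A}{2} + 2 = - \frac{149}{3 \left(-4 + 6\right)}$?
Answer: $\frac{21199}{3} \approx 7066.3$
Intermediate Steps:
$A = - \frac{161}{3}$ ($A = -4 + 2 \left(- \frac{149}{3 \left(-4 + 6\right)}\right) = -4 + 2 \left(- \frac{149}{3 \cdot 2}\right) = -4 + 2 \left(- \frac{149}{6}\right) = -4 - \frac{149}{3} = - \frac{161}{3} \approx -53.667$)
$A + 80 \cdot 89 = - \frac{161}{3} + 80 \cdot 89 = - \frac{161}{3} + 7120 = \frac{21199}{3}$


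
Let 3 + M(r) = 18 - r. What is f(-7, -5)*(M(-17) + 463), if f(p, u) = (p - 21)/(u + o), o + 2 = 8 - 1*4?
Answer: 4620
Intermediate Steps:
M(r) = 15 - r (M(r) = -3 + (18 - r) = 15 - r)
o = 2 (o = -2 + (8 - 1*4) = -2 + (8 - 4) = -2 + 4 = 2)
f(p, u) = (-21 + p)/(2 + u) (f(p, u) = (p - 21)/(u + 2) = (-21 + p)/(2 + u))
f(-7, -5)*(M(-17) + 463) = ((-21 - 7)/(2 - 5))*((15 - 1*(-17)) + 463) = (-28/(-3))*((15 + 17) + 463) = (-⅓*(-28))*(32 + 463) = (28/3)*495 = 4620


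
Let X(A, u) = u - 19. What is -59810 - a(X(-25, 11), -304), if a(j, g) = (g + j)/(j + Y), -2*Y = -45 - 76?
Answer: -2093142/35 ≈ -59804.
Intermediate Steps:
Y = 121/2 (Y = -(-45 - 76)/2 = -½*(-121) = 121/2 ≈ 60.500)
X(A, u) = -19 + u
a(j, g) = (g + j)/(121/2 + j) (a(j, g) = (g + j)/(j + 121/2) = (g + j)/(121/2 + j))
-59810 - a(X(-25, 11), -304) = -59810 - 2*(-304 + (-19 + 11))/(121 + 2*(-19 + 11)) = -59810 - 2*(-304 - 8)/(121 + 2*(-8)) = -59810 - 2*(-312)/(121 - 16) = -59810 - 2*(-312)/105 = -59810 - 1*(-208/35) = -59810 + 208/35 = -2093142/35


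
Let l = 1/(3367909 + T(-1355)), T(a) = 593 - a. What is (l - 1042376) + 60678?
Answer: -3308181877185/3369857 ≈ -9.8170e+5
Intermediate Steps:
l = 1/3369857 (l = 1/(3367909 + (593 - 1*(-1355))) = 1/(3367909 + (593 + 1355)) = 1/(3367909 + 1948) = 1/3369857 ≈ 2.9675e-7)
(l - 1042376) + 60678 = (1/3369857 - 1042376) + 60678 = -3512658060231/3369857 + 60678 = -3308181877185/3369857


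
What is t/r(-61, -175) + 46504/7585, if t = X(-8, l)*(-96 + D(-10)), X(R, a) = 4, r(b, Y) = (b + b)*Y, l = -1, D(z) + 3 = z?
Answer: 98955334/16193975 ≈ 6.1106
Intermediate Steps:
D(z) = -3 + z
r(b, Y) = 2*Y*b (r(b, Y) = (2*b)*Y = 2*Y*b)
t = -436 (t = 4*(-96 + (-3 - 10)) = 4*(-96 - 13) = 4*(-109) = -436)
t/r(-61, -175) + 46504/7585 = -436/(2*(-175)*(-61)) + 46504/7585 = -436/21350 + 46504*(1/7585) = -436*1/21350 + 46504/7585 = -218/10675 + 46504/7585 = 98955334/16193975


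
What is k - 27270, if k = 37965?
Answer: 10695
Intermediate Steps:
k - 27270 = 37965 - 27270 = 10695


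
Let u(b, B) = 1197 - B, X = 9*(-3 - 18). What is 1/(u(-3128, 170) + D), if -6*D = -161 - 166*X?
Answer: -6/25051 ≈ -0.00023951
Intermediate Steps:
X = -189 (X = 9*(-21) = -189)
D = -31213/6 (D = -(-161 - 166*(-189))/6 = -(-161 + 31374)/6 = -⅙*31213 = -31213/6 ≈ -5202.2)
1/(u(-3128, 170) + D) = 1/((1197 - 1*170) - 31213/6) = 1/((1197 - 170) - 31213/6) = 1/(1027 - 31213/6) = 1/(-25051/6) = -6/25051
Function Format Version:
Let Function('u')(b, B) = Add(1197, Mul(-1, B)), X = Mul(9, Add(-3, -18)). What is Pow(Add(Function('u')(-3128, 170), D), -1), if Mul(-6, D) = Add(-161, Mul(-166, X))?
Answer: Rational(-6, 25051) ≈ -0.00023951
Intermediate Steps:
X = -189 (X = Mul(9, -21) = -189)
D = Rational(-31213, 6) (D = Mul(Rational(-1, 6), Add(-161, Mul(-166, -189))) = Mul(Rational(-1, 6), Add(-161, 31374)) = Mul(Rational(-1, 6), 31213) = Rational(-31213, 6) ≈ -5202.2)
Pow(Add(Function('u')(-3128, 170), D), -1) = Pow(Add(Add(1197, Mul(-1, 170)), Rational(-31213, 6)), -1) = Pow(Add(Add(1197, -170), Rational(-31213, 6)), -1) = Pow(Add(1027, Rational(-31213, 6)), -1) = Pow(Rational(-25051, 6), -1) = Rational(-6, 25051)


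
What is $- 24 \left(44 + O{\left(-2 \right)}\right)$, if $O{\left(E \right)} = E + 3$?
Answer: $-1080$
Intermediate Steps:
$O{\left(E \right)} = 3 + E$
$- 24 \left(44 + O{\left(-2 \right)}\right) = - 24 \left(44 + \left(3 - 2\right)\right) = - 24 \left(44 + 1\right) = \left(-24\right) 45 = -1080$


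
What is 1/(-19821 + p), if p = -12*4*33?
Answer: -1/21405 ≈ -4.6718e-5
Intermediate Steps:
p = -1584 (p = -48*33 = -1584)
1/(-19821 + p) = 1/(-19821 - 1584) = 1/(-21405) = -1/21405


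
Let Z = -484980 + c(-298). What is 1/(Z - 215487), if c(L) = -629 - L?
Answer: -1/700798 ≈ -1.4269e-6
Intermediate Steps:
Z = -485311 (Z = -484980 + (-629 - 1*(-298)) = -484980 + (-629 + 298) = -484980 - 331 = -485311)
1/(Z - 215487) = 1/(-485311 - 215487) = 1/(-700798) = -1/700798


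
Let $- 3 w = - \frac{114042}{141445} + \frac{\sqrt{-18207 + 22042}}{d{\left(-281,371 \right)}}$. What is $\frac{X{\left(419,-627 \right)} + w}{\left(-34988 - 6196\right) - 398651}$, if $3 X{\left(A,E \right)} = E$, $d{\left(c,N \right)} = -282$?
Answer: $\frac{29523991}{62212461575} - \frac{\sqrt{3835}}{372100410} \approx 0.0004744$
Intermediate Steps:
$X{\left(A,E \right)} = \frac{E}{3}$
$w = \frac{38014}{141445} + \frac{\sqrt{3835}}{846}$ ($w = - \frac{- \frac{114042}{141445} + \frac{\sqrt{-18207 + 22042}}{-282}}{3} = - \frac{\left(-114042\right) \frac{1}{141445} + \sqrt{3835} \left(- \frac{1}{282}\right)}{3} = - \frac{- \frac{114042}{141445} - \frac{\sqrt{3835}}{282}}{3} = \frac{38014}{141445} + \frac{\sqrt{3835}}{846} \approx 0.34195$)
$\frac{X{\left(419,-627 \right)} + w}{\left(-34988 - 6196\right) - 398651} = \frac{\frac{1}{3} \left(-627\right) + \left(\frac{38014}{141445} + \frac{\sqrt{3835}}{846}\right)}{\left(-34988 - 6196\right) - 398651} = \frac{-209 + \left(\frac{38014}{141445} + \frac{\sqrt{3835}}{846}\right)}{\left(-34988 - 6196\right) - 398651} = \frac{- \frac{29523991}{141445} + \frac{\sqrt{3835}}{846}}{-41184 - 398651} = \frac{- \frac{29523991}{141445} + \frac{\sqrt{3835}}{846}}{-439835} = \left(- \frac{29523991}{141445} + \frac{\sqrt{3835}}{846}\right) \left(- \frac{1}{439835}\right) = \frac{29523991}{62212461575} - \frac{\sqrt{3835}}{372100410}$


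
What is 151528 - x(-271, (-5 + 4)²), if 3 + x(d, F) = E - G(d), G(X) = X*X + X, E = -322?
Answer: 225023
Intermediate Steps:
G(X) = X + X² (G(X) = X² + X = X + X²)
x(d, F) = -325 - d*(1 + d) (x(d, F) = -3 + (-322 - d*(1 + d)) = -325 - d*(1 + d))
151528 - x(-271, (-5 + 4)²) = 151528 - (-325 - 1*(-271)*(1 - 271)) = 151528 - (-325 - 1*(-271)*(-270)) = 151528 - (-325 - 73170) = 151528 - 1*(-73495) = 151528 + 73495 = 225023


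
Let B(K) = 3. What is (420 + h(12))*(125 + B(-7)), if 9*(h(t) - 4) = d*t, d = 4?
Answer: 164864/3 ≈ 54955.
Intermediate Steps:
h(t) = 4 + 4*t/9 (h(t) = 4 + (4*t)/9 = 4 + 4*t/9)
(420 + h(12))*(125 + B(-7)) = (420 + (4 + (4/9)*12))*(125 + 3) = (420 + (4 + 16/3))*128 = (420 + 28/3)*128 = (1288/3)*128 = 164864/3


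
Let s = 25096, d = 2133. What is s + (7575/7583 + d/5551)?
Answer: 1056429998732/42093233 ≈ 25097.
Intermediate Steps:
s + (7575/7583 + d/5551) = 25096 + (7575/7583 + 2133/5551) = 25096 + 58223364/42093233 = 1056429998732/42093233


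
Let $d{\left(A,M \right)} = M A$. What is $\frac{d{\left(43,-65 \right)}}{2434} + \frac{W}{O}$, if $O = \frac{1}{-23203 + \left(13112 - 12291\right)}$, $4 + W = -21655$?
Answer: $\frac{1179934407497}{2434} \approx 4.8477 \cdot 10^{8}$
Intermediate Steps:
$W = -21659$ ($W = -4 - 21655 = -21659$)
$d{\left(A,M \right)} = A M$
$O = - \frac{1}{22382}$ ($O = \frac{1}{-23203 + \left(13112 - 12291\right)} = \frac{1}{-23203 + 821} = \frac{1}{-22382} = - \frac{1}{22382} \approx -4.4679 \cdot 10^{-5}$)
$\frac{d{\left(43,-65 \right)}}{2434} + \frac{W}{O} = \frac{43 \left(-65\right)}{2434} - \frac{21659}{- \frac{1}{22382}} = \left(-2795\right) \frac{1}{2434} - -484771738 = - \frac{2795}{2434} + 484771738 = \frac{1179934407497}{2434}$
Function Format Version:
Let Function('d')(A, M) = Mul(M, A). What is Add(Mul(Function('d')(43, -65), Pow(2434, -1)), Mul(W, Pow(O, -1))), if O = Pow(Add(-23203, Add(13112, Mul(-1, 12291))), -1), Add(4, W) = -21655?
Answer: Rational(1179934407497, 2434) ≈ 4.8477e+8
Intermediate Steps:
W = -21659 (W = Add(-4, -21655) = -21659)
Function('d')(A, M) = Mul(A, M)
O = Rational(-1, 22382) (O = Pow(Add(-23203, Add(13112, -12291)), -1) = Pow(Add(-23203, 821), -1) = Pow(-22382, -1) = Rational(-1, 22382) ≈ -4.4679e-5)
Add(Mul(Function('d')(43, -65), Pow(2434, -1)), Mul(W, Pow(O, -1))) = Add(Mul(Mul(43, -65), Pow(2434, -1)), Mul(-21659, Pow(Rational(-1, 22382), -1))) = Add(Mul(-2795, Rational(1, 2434)), Mul(-21659, -22382)) = Add(Rational(-2795, 2434), 484771738) = Rational(1179934407497, 2434)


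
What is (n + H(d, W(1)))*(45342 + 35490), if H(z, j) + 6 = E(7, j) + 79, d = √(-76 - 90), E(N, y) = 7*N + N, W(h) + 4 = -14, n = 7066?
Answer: 581586240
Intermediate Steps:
W(h) = -18 (W(h) = -4 - 14 = -18)
E(N, y) = 8*N
d = I*√166 (d = √(-166) = I*√166 ≈ 12.884*I)
H(z, j) = 129 (H(z, j) = -6 + (8*7 + 79) = -6 + (56 + 79) = -6 + 135 = 129)
(n + H(d, W(1)))*(45342 + 35490) = (7066 + 129)*(45342 + 35490) = 7195*80832 = 581586240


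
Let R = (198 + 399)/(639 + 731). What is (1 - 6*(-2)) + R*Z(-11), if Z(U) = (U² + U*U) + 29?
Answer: 179597/1370 ≈ 131.09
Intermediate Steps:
Z(U) = 29 + 2*U² (Z(U) = (U² + U²) + 29 = 2*U² + 29 = 29 + 2*U²)
R = 597/1370 ≈ 0.43577
(1 - 6*(-2)) + R*Z(-11) = (1 - 6*(-2)) + 597*(29 + 2*(-11)²)/1370 = (1 + 12) + 597*(29 + 2*121)/1370 = 13 + 597*(29 + 242)/1370 = 13 + (597/1370)*271 = 13 + 161787/1370 = 179597/1370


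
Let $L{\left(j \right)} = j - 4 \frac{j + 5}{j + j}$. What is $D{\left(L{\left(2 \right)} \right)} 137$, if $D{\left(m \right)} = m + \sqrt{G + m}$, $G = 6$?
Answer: $-548$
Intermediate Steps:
$L{\left(j \right)} = j - \frac{2 \left(5 + j\right)}{j}$ ($L{\left(j \right)} = j - 4 \frac{5 + j}{2 j} = j - \frac{2 \left(5 + j\right)}{j}$)
$D{\left(m \right)} = m + \sqrt{6 + m}$
$D{\left(L{\left(2 \right)} \right)} 137 = \left(\left(-2 + 2 - \frac{10}{2}\right) + \sqrt{6 - 5}\right) 137 = \left(\left(-2 + 2 - 5\right) + \sqrt{6 - 5}\right) 137 = \left(-5 + \sqrt{6 - 5}\right) 137 = \left(-5 + \sqrt{1}\right) 137 = \left(-5 + 1\right) 137 = \left(-4\right) 137 = -548$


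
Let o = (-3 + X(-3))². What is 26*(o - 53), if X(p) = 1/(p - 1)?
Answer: -8827/8 ≈ -1103.4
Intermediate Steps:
X(p) = 1/(-1 + p)
o = 169/16 (o = (-3 + 1/(-1 - 3))² = (-3 + 1/(-4))² = (-3 - ¼)² = (-13/4)² = 169/16 ≈ 10.563)
26*(o - 53) = 26*(169/16 - 53) = 26*(-679/16) = -8827/8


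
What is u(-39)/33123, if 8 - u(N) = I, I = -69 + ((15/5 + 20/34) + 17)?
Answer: 959/563091 ≈ 0.0017031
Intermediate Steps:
I = -823/17 (I = -69 + ((15*(1/5) + 20*(1/34)) + 17) = -69 + ((3 + 10/17) + 17) = -69 + (61/17 + 17) = -69 + 350/17 = -823/17 ≈ -48.412)
u(N) = 959/17 (u(N) = 8 - 1*(-823/17) = 8 + 823/17 = 959/17)
u(-39)/33123 = (959/17)/33123 = (959/17)*(1/33123) = 959/563091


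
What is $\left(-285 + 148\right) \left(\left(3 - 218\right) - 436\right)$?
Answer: $89187$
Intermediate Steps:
$\left(-285 + 148\right) \left(\left(3 - 218\right) - 436\right) = - 137 \left(\left(3 - 218\right) - 436\right) = - 137 \left(-215 - 436\right) = \left(-137\right) \left(-651\right) = 89187$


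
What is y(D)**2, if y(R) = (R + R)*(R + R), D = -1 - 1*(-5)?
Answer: 4096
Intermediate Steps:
D = 4 (D = -1 + 5 = 4)
y(R) = 4*R**2 (y(R) = (2*R)*(2*R) = 4*R**2)
y(D)**2 = (4*4**2)**2 = (4*16)**2 = 64**2 = 4096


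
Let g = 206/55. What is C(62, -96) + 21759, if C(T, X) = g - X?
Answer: 1202231/55 ≈ 21859.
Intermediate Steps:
g = 206/55 (g = 206*(1/55) = 206/55 ≈ 3.7455)
C(T, X) = 206/55 - X
C(62, -96) + 21759 = (206/55 - 1*(-96)) + 21759 = (206/55 + 96) + 21759 = 5486/55 + 21759 = 1202231/55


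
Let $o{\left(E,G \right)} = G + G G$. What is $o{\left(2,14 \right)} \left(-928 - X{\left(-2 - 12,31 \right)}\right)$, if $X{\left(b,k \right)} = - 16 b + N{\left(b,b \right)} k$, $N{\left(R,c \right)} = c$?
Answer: $-150780$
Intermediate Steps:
$o{\left(E,G \right)} = G + G^{2}$
$X{\left(b,k \right)} = - 16 b + b k$
$o{\left(2,14 \right)} \left(-928 - X{\left(-2 - 12,31 \right)}\right) = 14 \left(1 + 14\right) \left(-928 - \left(-2 - 12\right) \left(-16 + 31\right)\right) = 14 \cdot 15 \left(-928 - \left(-14\right) 15\right) = 210 \left(-928 - -210\right) = 210 \left(-928 + 210\right) = 210 \left(-718\right) = -150780$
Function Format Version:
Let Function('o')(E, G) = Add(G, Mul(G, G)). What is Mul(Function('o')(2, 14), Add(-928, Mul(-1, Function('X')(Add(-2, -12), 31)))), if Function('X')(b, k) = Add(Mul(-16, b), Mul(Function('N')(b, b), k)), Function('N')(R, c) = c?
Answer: -150780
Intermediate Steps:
Function('o')(E, G) = Add(G, Pow(G, 2))
Function('X')(b, k) = Add(Mul(-16, b), Mul(b, k))
Mul(Function('o')(2, 14), Add(-928, Mul(-1, Function('X')(Add(-2, -12), 31)))) = Mul(Mul(14, Add(1, 14)), Add(-928, Mul(-1, Mul(Add(-2, -12), Add(-16, 31))))) = Mul(Mul(14, 15), Add(-928, Mul(-1, Mul(-14, 15)))) = Mul(210, Add(-928, Mul(-1, -210))) = Mul(210, Add(-928, 210)) = Mul(210, -718) = -150780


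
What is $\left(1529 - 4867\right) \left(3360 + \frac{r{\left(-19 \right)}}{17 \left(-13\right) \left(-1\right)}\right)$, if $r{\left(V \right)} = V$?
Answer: $- \frac{2478601858}{221} \approx -1.1215 \cdot 10^{7}$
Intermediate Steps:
$\left(1529 - 4867\right) \left(3360 + \frac{r{\left(-19 \right)}}{17 \left(-13\right) \left(-1\right)}\right) = \left(1529 - 4867\right) \left(3360 - \frac{19}{17 \left(-13\right) \left(-1\right)}\right) = - 3338 \left(3360 - \frac{19}{\left(-221\right) \left(-1\right)}\right) = - 3338 \left(3360 - \frac{19}{221}\right) = \left(-3338\right) \frac{742541}{221} = - \frac{2478601858}{221}$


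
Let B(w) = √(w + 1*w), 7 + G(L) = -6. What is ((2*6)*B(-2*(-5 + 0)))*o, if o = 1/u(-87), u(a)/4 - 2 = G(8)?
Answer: -6*√5/11 ≈ -1.2197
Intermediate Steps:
G(L) = -13 (G(L) = -7 - 6 = -13)
B(w) = √2*√w (B(w) = √(w + w) = √(2*w) = √2*√w)
u(a) = -44 (u(a) = 8 + 4*(-13) = 8 - 52 = -44)
o = -1/44 (o = 1/(-44) = -1/44 ≈ -0.022727)
((2*6)*B(-2*(-5 + 0)))*o = ((2*6)*(√2*√(-2*(-5 + 0))))*(-1/44) = (12*(√2*√(-2*(-5))))*(-1/44) = (12*(√2*√10))*(-1/44) = (12*(2*√5))*(-1/44) = (24*√5)*(-1/44) = -6*√5/11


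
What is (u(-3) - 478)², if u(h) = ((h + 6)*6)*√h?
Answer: 227512 - 17208*I*√3 ≈ 2.2751e+5 - 29805.0*I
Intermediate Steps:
u(h) = √h*(36 + 6*h) (u(h) = ((6 + h)*6)*√h = (36 + 6*h)*√h = √h*(36 + 6*h))
(u(-3) - 478)² = (6*√(-3)*(6 - 3) - 478)² = (6*(I*√3)*3 - 478)² = (18*I*√3 - 478)² = (-478 + 18*I*√3)²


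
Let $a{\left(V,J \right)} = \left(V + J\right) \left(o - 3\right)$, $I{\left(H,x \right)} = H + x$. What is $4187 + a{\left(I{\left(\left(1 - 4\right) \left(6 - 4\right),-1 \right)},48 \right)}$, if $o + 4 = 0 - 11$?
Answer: $3449$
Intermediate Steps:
$o = -15$ ($o = -4 + \left(0 - 11\right) = -4 - 11 = -15$)
$a{\left(V,J \right)} = - 18 J - 18 V$ ($a{\left(V,J \right)} = \left(V + J\right) \left(-15 - 3\right) = \left(J + V\right) \left(-18\right) = - 18 J - 18 V$)
$4187 + a{\left(I{\left(\left(1 - 4\right) \left(6 - 4\right),-1 \right)},48 \right)} = 4187 - \left(864 + 18 \left(\left(1 - 4\right) \left(6 - 4\right) - 1\right)\right) = 4187 - \left(864 + 18 \left(\left(-3\right) 2 - 1\right)\right) = 4187 - \left(864 + 18 \left(-6 - 1\right)\right) = 4187 - 738 = 3449$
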